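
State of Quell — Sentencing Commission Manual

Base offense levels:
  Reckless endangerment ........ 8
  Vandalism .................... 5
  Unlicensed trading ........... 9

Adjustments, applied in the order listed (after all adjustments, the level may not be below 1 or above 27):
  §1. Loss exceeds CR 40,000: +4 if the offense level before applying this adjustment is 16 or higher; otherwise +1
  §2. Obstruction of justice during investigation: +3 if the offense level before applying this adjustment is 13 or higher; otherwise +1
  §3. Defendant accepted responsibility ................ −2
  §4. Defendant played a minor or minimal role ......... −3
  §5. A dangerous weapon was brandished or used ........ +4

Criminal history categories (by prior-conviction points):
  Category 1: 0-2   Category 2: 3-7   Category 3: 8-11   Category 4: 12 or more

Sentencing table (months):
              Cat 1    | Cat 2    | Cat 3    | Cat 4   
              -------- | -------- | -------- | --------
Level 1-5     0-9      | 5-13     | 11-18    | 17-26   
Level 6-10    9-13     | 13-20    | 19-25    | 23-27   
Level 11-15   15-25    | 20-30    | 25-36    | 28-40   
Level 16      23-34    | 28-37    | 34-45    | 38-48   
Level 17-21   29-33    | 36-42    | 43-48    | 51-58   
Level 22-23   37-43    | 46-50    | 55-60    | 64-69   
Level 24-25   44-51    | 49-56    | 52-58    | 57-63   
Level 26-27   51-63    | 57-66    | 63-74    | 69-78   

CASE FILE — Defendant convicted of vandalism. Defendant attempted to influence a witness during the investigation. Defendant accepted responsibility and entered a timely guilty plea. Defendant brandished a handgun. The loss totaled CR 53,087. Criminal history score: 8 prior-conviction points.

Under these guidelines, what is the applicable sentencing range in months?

Base offense level for vandalism: 5.
§1 applies (level before this adjustment is 5 < 16, so +1): 5 + 1 = 6.
§2 applies (level before this adjustment is 6 < 13, so +1): 6 + 1 = 7.
§3 applies: 7 − 2 = 5.
§4 does not apply.
§5 applies: 5 + 4 = 9.
Final offense level: 9.
Criminal history: 8 prior points → Category 3 (8-11).
Level 9 falls in the 6-10 band.
Grid: Level 6-10 × Category 3 = 19-25 months.

19-25 months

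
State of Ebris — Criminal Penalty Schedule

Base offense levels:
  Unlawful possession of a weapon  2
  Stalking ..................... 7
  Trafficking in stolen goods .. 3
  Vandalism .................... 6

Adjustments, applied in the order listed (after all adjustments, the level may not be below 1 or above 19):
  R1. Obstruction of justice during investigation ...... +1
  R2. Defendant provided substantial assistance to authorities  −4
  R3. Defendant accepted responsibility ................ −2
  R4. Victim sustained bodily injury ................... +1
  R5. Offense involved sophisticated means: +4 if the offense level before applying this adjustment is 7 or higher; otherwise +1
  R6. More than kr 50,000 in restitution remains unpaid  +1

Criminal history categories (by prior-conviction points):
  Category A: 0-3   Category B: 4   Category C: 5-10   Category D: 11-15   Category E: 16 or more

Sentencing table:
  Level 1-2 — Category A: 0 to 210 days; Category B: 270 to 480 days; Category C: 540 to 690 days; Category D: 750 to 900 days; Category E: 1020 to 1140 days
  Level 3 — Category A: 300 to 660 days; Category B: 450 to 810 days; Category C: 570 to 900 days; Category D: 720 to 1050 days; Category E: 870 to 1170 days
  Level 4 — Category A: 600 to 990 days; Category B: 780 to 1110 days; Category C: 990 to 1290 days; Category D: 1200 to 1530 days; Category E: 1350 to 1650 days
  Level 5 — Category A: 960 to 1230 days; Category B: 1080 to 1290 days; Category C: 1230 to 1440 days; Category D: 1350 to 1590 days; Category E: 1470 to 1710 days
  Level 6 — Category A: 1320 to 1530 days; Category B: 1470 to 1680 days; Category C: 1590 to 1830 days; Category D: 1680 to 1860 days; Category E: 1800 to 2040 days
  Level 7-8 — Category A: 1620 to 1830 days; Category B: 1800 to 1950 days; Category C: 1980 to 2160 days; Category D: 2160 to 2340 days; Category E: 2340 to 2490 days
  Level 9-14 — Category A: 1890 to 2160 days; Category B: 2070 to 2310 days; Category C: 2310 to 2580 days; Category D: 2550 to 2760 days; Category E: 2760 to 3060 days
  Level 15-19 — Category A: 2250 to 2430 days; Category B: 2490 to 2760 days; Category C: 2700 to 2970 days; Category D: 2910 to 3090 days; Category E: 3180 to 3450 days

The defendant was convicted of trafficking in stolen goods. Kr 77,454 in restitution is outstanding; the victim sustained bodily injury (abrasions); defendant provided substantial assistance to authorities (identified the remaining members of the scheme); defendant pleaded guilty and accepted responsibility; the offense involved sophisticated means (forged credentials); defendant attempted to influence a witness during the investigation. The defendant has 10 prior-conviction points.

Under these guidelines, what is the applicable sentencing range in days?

Base offense level for trafficking in stolen goods: 3.
R1 applies: 3 + 1 = 4.
R2 applies: 4 − 4 = 0.
R3 applies: 0 − 2 = -2.
R4 applies: -2 + 1 = -1.
R5 applies (level before this adjustment is -1 < 7, so +1): -1 + 1 = 0.
R6 applies: 0 + 1 = 1.
Final offense level: 1.
Criminal history: 10 prior points → Category C (5-10).
Level 1 falls in the 1-2 band.
Grid: Level 1-2 × Category C = 540-690 days.

540-690 days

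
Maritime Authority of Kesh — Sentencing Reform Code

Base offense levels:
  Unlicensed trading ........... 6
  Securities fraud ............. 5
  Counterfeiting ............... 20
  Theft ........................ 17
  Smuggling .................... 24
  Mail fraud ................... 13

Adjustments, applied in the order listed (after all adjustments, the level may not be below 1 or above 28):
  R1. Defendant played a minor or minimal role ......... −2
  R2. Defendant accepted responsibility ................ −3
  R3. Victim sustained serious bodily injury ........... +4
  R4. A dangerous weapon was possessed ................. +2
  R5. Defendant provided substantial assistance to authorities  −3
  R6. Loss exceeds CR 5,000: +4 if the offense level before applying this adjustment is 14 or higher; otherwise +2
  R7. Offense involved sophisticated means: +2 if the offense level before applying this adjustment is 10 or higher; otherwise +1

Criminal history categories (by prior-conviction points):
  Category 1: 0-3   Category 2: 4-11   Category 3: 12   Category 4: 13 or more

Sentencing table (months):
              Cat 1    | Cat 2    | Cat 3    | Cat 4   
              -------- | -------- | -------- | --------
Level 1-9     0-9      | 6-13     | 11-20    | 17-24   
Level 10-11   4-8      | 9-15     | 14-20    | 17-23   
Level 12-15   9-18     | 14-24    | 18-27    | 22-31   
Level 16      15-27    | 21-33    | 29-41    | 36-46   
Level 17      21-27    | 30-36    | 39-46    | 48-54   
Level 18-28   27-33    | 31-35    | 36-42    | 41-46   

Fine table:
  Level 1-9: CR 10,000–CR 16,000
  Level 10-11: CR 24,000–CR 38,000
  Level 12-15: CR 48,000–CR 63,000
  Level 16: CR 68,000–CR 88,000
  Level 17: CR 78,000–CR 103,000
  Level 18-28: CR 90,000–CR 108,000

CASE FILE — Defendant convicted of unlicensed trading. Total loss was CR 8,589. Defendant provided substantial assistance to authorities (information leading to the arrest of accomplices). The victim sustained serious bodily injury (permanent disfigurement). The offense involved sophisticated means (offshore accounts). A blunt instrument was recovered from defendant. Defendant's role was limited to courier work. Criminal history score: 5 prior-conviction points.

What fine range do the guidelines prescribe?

CR 24,000–CR 38,000

Base offense level for unlicensed trading: 6.
R1 applies: 6 − 2 = 4.
R3 applies: 4 + 4 = 8.
R4 applies: 8 + 2 = 10.
R5 applies: 10 − 3 = 7.
R6 applies (level before this adjustment is 7 < 14, so +2): 7 + 2 = 9.
R7 applies (level before this adjustment is 9 < 10, so +1): 9 + 1 = 10.
Final offense level: 10.
Level 10 falls in the 10-11 band.
Fine table: Level 10-11 → CR 24,000–CR 38,000.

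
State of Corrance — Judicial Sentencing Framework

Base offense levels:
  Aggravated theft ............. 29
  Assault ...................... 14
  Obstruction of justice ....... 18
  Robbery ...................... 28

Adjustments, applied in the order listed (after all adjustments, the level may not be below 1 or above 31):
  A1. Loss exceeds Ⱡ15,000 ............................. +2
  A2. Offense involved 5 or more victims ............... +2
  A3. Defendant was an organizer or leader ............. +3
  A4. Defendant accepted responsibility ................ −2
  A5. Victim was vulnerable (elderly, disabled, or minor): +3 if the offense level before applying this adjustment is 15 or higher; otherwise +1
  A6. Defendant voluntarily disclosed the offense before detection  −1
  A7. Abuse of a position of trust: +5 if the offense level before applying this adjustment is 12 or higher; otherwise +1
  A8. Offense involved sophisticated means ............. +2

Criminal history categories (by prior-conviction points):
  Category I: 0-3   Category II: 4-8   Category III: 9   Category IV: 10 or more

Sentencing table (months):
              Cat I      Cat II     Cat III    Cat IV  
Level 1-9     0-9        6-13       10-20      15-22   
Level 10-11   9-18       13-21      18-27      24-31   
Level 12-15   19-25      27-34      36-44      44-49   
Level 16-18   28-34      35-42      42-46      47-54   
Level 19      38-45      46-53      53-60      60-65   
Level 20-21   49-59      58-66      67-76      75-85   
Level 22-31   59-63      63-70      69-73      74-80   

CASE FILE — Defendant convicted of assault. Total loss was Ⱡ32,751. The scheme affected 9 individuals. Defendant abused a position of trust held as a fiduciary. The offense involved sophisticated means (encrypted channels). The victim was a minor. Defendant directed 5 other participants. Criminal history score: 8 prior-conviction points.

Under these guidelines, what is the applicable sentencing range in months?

Base offense level for assault: 14.
A1 applies: 14 + 2 = 16.
A2 applies: 16 + 2 = 18.
A3 applies: 18 + 3 = 21.
A5 applies (level before this adjustment is 21 ≥ 15, so +3): 21 + 3 = 24.
A7 applies (level before this adjustment is 24 ≥ 12, so +5): 24 + 5 = 29.
A8 applies: 29 + 2 = 31.
Final offense level: 31.
Criminal history: 8 prior points → Category II (4-8).
Level 31 falls in the 22-31 band.
Grid: Level 22-31 × Category II = 63-70 months.

63-70 months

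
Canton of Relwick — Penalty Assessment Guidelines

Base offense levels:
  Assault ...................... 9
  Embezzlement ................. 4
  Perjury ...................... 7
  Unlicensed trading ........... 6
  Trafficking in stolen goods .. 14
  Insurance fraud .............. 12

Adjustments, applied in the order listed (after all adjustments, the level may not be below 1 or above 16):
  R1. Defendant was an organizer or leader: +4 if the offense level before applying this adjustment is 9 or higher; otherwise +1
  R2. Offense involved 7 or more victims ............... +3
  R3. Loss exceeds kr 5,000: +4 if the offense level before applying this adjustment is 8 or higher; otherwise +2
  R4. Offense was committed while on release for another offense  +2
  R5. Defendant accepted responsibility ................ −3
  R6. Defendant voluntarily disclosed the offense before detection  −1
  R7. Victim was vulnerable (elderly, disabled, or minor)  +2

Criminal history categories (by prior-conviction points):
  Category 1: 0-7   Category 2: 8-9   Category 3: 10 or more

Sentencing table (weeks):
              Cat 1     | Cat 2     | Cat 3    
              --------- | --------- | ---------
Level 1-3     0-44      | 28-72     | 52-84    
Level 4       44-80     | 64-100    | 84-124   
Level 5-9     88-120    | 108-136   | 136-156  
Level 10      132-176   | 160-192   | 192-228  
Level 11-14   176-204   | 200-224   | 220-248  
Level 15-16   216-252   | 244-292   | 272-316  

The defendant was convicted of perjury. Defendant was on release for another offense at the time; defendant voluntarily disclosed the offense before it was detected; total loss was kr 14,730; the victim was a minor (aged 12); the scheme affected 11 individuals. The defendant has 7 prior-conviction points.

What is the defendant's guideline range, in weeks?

216-252 weeks

Base offense level for perjury: 7.
R2 applies: 7 + 3 = 10.
R3 applies (level before this adjustment is 10 ≥ 8, so +4): 10 + 4 = 14.
R4 applies: 14 + 2 = 16.
R6 applies: 16 − 1 = 15.
R7 applies: 15 + 2 = 17.
Level 17 exceeds the maximum of 16; capped at 16.
Final offense level: 16.
Criminal history: 7 prior points → Category 1 (0-7).
Level 16 falls in the 15-16 band.
Grid: Level 15-16 × Category 1 = 216-252 weeks.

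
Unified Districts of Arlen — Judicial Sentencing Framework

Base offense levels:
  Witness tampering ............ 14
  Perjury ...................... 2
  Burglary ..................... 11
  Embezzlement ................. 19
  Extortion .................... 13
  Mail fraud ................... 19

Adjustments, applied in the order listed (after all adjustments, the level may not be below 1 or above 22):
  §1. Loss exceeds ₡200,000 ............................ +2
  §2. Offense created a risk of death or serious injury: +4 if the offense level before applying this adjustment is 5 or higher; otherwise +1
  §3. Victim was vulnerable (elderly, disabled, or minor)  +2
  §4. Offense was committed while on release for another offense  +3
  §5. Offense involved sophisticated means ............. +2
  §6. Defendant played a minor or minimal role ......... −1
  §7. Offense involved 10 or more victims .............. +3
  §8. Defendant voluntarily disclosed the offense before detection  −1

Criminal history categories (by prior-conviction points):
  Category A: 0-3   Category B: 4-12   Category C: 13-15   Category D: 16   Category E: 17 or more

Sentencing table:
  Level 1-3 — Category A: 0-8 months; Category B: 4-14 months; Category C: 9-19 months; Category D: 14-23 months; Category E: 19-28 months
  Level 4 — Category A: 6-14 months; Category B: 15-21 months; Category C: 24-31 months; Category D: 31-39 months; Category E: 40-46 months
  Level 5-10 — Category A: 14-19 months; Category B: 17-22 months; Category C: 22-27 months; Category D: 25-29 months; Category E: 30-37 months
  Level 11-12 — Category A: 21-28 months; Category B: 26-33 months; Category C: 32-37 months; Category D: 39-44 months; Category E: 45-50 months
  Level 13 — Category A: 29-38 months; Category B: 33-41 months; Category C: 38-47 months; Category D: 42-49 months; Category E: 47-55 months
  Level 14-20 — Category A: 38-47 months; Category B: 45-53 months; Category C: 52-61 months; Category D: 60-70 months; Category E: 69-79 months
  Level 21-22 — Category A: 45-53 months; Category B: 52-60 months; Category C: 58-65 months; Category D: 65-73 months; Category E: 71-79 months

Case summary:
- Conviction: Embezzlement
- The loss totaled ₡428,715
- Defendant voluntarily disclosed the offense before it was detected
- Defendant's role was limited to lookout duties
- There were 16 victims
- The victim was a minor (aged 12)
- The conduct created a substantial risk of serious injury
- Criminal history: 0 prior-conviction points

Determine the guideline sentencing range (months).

45-53 months

Base offense level for embezzlement: 19.
§1 applies: 19 + 2 = 21.
§2 applies (level before this adjustment is 21 ≥ 5, so +4): 21 + 4 = 25.
§3 applies: 25 + 2 = 27.
§4 does not apply.
§5 does not apply.
§6 applies: 27 − 1 = 26.
§7 applies: 26 + 3 = 29.
§8 applies: 29 − 1 = 28.
Level 28 exceeds the maximum of 22; capped at 22.
Final offense level: 22.
Criminal history: 0 prior points → Category A (0-3).
Level 22 falls in the 21-22 band.
Grid: Level 21-22 × Category A = 45-53 months.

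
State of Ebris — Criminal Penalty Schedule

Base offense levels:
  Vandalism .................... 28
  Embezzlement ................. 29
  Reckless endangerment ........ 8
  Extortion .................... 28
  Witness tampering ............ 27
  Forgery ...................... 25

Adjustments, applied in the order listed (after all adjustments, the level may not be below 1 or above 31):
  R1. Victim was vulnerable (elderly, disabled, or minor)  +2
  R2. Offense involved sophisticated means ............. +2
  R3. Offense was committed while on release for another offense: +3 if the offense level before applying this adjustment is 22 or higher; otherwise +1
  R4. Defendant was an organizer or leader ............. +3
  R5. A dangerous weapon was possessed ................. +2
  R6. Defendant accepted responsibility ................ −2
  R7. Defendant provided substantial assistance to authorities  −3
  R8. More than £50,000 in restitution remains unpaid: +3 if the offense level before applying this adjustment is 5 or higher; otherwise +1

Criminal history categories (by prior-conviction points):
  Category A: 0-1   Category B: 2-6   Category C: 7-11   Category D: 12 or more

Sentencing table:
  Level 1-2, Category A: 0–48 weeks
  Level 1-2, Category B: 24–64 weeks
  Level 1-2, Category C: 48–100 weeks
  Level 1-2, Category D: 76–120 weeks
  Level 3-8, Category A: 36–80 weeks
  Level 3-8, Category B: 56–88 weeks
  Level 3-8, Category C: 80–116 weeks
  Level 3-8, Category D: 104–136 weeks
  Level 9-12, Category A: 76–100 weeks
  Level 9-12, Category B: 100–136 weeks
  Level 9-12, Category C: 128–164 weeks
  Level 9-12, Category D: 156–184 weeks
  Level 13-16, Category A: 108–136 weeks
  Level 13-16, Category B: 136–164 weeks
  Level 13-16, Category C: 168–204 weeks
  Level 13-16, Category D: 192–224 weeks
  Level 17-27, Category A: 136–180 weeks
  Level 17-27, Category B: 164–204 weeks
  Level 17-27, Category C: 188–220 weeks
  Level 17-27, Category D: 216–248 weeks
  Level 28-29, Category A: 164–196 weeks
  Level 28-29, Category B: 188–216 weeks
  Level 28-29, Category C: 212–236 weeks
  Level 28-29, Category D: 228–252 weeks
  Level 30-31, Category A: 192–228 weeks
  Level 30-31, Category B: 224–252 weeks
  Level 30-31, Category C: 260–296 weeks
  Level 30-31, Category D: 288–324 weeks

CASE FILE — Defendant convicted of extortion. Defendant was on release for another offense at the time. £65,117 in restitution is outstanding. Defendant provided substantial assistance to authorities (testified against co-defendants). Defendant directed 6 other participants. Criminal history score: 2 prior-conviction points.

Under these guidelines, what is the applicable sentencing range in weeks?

Base offense level for extortion: 28.
R1 does not apply.
R3 applies (level before this adjustment is 28 ≥ 22, so +3): 28 + 3 = 31.
R4 applies: 31 + 3 = 34.
R7 applies: 34 − 3 = 31.
R8 applies (level before this adjustment is 31 ≥ 5, so +3): 31 + 3 = 34.
Level 34 exceeds the maximum of 31; capped at 31.
Final offense level: 31.
Criminal history: 2 prior points → Category B (2-6).
Level 31 falls in the 30-31 band.
Grid: Level 30-31 × Category B = 224-252 weeks.

224-252 weeks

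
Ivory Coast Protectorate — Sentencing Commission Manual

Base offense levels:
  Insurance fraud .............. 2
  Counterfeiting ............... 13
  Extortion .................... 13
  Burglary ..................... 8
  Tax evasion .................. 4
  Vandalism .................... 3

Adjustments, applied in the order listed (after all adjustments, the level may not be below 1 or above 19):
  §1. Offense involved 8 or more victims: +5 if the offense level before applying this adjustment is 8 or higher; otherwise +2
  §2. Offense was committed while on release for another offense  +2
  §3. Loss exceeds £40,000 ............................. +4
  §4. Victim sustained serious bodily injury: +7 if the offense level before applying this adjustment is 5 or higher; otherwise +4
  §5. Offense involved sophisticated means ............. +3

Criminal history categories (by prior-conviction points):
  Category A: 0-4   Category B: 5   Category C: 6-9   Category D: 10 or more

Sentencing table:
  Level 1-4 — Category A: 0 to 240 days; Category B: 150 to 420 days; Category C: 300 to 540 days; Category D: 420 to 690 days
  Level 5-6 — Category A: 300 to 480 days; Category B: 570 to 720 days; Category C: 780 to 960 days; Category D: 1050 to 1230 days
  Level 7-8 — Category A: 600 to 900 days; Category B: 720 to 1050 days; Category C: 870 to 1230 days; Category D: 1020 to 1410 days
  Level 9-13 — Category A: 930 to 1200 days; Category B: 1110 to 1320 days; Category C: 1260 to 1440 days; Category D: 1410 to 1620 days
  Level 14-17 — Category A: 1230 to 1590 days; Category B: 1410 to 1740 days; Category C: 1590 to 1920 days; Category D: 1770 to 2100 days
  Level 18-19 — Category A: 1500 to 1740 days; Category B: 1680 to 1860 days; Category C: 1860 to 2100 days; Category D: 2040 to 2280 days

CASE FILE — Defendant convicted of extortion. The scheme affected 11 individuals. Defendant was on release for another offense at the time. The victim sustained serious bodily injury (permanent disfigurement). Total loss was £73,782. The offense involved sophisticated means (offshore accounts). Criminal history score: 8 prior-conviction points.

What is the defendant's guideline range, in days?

Base offense level for extortion: 13.
§1 applies (level before this adjustment is 13 ≥ 8, so +5): 13 + 5 = 18.
§2 applies: 18 + 2 = 20.
§3 applies: 20 + 4 = 24.
§4 applies (level before this adjustment is 24 ≥ 5, so +7): 24 + 7 = 31.
§5 applies: 31 + 3 = 34.
Level 34 exceeds the maximum of 19; capped at 19.
Final offense level: 19.
Criminal history: 8 prior points → Category C (6-9).
Level 19 falls in the 18-19 band.
Grid: Level 18-19 × Category C = 1860-2100 days.

1860-2100 days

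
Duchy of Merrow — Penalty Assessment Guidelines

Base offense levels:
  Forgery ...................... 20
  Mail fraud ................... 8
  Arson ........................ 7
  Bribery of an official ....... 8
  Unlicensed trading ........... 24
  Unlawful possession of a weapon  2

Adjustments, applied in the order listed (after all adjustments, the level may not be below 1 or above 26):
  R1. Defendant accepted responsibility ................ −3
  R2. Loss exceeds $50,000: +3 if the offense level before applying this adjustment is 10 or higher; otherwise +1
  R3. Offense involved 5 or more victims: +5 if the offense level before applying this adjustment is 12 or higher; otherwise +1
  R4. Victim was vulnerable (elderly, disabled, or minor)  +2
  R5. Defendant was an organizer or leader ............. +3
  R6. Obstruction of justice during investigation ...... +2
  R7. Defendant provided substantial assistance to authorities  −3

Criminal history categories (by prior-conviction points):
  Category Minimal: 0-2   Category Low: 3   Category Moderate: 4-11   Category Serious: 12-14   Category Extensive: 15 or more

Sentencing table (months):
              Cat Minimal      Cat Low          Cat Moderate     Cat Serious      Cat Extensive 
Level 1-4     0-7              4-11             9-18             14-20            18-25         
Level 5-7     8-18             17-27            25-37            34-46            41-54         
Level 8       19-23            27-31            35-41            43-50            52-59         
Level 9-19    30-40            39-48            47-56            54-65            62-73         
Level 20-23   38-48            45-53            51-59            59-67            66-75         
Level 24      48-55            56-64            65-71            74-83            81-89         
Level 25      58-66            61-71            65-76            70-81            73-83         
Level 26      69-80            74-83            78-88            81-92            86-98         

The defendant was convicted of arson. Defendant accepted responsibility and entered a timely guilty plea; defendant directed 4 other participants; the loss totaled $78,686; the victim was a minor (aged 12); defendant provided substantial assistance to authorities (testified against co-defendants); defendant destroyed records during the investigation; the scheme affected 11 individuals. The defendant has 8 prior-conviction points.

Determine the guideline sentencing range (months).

47-56 months

Base offense level for arson: 7.
R1 applies: 7 − 3 = 4.
R2 applies (level before this adjustment is 4 < 10, so +1): 4 + 1 = 5.
R3 applies (level before this adjustment is 5 < 12, so +1): 5 + 1 = 6.
R4 applies: 6 + 2 = 8.
R5 applies: 8 + 3 = 11.
R6 applies: 11 + 2 = 13.
R7 applies: 13 − 3 = 10.
Final offense level: 10.
Criminal history: 8 prior points → Category Moderate (4-11).
Level 10 falls in the 9-19 band.
Grid: Level 9-19 × Category Moderate = 47-56 months.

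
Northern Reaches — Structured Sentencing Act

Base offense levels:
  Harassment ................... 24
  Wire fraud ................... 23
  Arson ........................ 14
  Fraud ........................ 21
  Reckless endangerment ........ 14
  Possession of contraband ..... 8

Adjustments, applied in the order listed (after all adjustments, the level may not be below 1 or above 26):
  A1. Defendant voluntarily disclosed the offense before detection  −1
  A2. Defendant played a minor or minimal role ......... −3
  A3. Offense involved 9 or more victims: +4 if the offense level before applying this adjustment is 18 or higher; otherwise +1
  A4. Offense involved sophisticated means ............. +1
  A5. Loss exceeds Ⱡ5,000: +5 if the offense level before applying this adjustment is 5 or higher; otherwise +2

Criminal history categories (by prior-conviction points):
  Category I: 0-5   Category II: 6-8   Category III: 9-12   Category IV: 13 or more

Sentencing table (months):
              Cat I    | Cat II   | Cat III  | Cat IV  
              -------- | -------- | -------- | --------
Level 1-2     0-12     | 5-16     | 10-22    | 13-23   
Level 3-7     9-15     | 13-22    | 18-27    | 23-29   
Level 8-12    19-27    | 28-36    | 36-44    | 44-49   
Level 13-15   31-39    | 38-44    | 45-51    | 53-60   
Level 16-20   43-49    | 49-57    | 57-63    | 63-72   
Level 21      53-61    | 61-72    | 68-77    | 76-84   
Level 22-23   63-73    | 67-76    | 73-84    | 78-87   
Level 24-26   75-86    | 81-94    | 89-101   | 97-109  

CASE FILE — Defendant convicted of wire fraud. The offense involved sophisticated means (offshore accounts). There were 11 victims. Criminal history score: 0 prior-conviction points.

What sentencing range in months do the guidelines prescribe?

75-86 months

Base offense level for wire fraud: 23.
A3 applies (level before this adjustment is 23 ≥ 18, so +4): 23 + 4 = 27.
A4 applies: 27 + 1 = 28.
A5 does not apply.
Level 28 exceeds the maximum of 26; capped at 26.
Final offense level: 26.
Criminal history: 0 prior points → Category I (0-5).
Level 26 falls in the 24-26 band.
Grid: Level 24-26 × Category I = 75-86 months.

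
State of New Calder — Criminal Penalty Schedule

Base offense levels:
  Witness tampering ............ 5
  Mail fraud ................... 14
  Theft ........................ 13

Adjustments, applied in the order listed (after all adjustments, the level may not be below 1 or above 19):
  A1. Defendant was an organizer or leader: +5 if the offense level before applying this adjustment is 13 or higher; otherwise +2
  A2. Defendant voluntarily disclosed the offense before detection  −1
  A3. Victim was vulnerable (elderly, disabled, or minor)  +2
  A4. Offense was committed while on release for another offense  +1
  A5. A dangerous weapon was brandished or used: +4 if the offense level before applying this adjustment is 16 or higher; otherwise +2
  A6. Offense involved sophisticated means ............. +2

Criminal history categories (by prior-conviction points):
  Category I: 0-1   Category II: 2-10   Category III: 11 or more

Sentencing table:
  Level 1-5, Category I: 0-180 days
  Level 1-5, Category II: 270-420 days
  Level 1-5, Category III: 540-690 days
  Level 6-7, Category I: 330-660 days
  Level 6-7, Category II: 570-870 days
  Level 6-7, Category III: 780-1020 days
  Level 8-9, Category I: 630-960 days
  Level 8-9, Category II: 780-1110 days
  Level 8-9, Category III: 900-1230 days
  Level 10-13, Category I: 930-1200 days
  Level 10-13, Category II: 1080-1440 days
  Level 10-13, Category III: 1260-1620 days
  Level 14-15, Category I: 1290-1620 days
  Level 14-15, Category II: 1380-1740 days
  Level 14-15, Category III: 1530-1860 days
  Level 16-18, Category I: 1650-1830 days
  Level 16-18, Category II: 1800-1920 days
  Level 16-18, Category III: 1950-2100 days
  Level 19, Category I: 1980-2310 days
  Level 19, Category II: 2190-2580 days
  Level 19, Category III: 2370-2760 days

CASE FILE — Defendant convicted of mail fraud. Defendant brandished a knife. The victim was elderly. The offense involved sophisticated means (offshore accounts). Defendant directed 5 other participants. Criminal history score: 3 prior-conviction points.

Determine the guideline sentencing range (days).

2190-2580 days

Base offense level for mail fraud: 14.
A1 applies (level before this adjustment is 14 ≥ 13, so +5): 14 + 5 = 19.
A3 applies: 19 + 2 = 21.
A4 does not apply.
A5 applies (level before this adjustment is 21 ≥ 16, so +4): 21 + 4 = 25.
A6 applies: 25 + 2 = 27.
Level 27 exceeds the maximum of 19; capped at 19.
Final offense level: 19.
Criminal history: 3 prior points → Category II (2-10).
Level 19 falls in the 19 band.
Grid: Level 19 × Category II = 2190-2580 days.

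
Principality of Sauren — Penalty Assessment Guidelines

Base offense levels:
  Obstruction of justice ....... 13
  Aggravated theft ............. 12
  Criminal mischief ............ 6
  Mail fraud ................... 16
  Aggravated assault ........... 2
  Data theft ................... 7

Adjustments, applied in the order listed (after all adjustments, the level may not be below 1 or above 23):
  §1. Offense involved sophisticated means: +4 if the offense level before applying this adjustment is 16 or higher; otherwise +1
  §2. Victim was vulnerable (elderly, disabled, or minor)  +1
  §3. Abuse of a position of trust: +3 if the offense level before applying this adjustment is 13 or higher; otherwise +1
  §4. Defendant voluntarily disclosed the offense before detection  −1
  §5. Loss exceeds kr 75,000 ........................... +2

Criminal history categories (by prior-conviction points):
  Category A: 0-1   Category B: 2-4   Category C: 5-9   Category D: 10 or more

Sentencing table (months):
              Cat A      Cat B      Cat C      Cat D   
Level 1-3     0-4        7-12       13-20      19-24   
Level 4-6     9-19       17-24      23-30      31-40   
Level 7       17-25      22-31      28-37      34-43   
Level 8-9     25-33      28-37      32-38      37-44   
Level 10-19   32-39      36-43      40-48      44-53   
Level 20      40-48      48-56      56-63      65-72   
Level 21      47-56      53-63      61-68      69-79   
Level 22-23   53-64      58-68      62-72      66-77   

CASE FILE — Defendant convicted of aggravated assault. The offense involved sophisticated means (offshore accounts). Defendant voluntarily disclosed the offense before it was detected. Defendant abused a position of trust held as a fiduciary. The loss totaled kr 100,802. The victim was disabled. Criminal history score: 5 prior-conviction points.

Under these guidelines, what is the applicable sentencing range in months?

23-30 months

Base offense level for aggravated assault: 2.
§1 applies (level before this adjustment is 2 < 16, so +1): 2 + 1 = 3.
§2 applies: 3 + 1 = 4.
§3 applies (level before this adjustment is 4 < 13, so +1): 4 + 1 = 5.
§4 applies: 5 − 1 = 4.
§5 applies: 4 + 2 = 6.
Final offense level: 6.
Criminal history: 5 prior points → Category C (5-9).
Level 6 falls in the 4-6 band.
Grid: Level 4-6 × Category C = 23-30 months.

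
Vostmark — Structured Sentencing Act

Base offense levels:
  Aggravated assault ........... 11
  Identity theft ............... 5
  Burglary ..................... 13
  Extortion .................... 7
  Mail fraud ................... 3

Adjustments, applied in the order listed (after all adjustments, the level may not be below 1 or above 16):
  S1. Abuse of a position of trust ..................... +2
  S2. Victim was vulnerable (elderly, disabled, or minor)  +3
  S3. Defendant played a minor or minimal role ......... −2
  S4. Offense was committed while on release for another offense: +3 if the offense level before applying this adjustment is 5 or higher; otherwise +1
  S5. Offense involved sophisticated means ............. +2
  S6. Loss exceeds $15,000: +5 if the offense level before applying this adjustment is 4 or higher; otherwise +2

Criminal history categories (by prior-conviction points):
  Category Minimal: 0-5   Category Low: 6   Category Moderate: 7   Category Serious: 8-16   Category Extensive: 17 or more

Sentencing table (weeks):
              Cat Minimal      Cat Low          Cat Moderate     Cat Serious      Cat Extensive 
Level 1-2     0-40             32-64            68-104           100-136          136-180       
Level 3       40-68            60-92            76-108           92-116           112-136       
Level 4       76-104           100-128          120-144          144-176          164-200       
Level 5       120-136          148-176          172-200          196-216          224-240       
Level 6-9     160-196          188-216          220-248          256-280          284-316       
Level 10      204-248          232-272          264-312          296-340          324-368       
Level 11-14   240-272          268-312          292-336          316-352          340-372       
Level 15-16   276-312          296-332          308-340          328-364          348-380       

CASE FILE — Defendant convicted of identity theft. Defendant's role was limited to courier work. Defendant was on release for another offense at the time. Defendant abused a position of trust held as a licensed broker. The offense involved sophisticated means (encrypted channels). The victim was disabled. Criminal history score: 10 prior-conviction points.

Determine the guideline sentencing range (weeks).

Base offense level for identity theft: 5.
S1 applies: 5 + 2 = 7.
S2 applies: 7 + 3 = 10.
S3 applies: 10 − 2 = 8.
S4 applies (level before this adjustment is 8 ≥ 5, so +3): 8 + 3 = 11.
S5 applies: 11 + 2 = 13.
Final offense level: 13.
Criminal history: 10 prior points → Category Serious (8-16).
Level 13 falls in the 11-14 band.
Grid: Level 11-14 × Category Serious = 316-352 weeks.

316-352 weeks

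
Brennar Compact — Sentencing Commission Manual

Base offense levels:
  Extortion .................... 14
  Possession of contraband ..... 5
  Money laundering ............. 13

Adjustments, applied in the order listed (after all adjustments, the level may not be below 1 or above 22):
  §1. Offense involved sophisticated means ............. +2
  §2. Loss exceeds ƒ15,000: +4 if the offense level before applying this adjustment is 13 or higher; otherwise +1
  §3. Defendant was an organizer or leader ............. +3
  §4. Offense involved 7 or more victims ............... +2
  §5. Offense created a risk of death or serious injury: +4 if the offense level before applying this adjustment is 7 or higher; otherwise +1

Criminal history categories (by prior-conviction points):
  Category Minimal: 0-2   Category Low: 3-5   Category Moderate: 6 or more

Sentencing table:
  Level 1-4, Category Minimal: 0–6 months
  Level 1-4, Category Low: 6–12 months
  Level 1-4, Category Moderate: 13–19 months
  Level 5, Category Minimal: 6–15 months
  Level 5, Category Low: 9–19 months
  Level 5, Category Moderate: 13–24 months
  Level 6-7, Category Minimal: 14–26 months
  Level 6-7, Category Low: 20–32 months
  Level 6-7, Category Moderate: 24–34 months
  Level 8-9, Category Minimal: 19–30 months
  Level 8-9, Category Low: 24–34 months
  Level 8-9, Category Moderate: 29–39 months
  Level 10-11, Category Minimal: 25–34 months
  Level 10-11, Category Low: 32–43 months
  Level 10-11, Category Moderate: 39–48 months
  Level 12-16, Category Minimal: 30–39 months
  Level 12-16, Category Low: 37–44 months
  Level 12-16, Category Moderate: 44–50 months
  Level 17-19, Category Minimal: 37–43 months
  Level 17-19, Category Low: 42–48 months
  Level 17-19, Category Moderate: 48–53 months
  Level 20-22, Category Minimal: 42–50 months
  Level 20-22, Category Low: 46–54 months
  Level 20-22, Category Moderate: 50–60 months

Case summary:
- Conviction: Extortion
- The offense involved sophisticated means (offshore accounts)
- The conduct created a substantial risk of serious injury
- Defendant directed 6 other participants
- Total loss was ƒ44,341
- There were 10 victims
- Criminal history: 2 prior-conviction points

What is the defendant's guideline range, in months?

Base offense level for extortion: 14.
§1 applies: 14 + 2 = 16.
§2 applies (level before this adjustment is 16 ≥ 13, so +4): 16 + 4 = 20.
§3 applies: 20 + 3 = 23.
§4 applies: 23 + 2 = 25.
§5 applies (level before this adjustment is 25 ≥ 7, so +4): 25 + 4 = 29.
Level 29 exceeds the maximum of 22; capped at 22.
Final offense level: 22.
Criminal history: 2 prior points → Category Minimal (0-2).
Level 22 falls in the 20-22 band.
Grid: Level 20-22 × Category Minimal = 42-50 months.

42-50 months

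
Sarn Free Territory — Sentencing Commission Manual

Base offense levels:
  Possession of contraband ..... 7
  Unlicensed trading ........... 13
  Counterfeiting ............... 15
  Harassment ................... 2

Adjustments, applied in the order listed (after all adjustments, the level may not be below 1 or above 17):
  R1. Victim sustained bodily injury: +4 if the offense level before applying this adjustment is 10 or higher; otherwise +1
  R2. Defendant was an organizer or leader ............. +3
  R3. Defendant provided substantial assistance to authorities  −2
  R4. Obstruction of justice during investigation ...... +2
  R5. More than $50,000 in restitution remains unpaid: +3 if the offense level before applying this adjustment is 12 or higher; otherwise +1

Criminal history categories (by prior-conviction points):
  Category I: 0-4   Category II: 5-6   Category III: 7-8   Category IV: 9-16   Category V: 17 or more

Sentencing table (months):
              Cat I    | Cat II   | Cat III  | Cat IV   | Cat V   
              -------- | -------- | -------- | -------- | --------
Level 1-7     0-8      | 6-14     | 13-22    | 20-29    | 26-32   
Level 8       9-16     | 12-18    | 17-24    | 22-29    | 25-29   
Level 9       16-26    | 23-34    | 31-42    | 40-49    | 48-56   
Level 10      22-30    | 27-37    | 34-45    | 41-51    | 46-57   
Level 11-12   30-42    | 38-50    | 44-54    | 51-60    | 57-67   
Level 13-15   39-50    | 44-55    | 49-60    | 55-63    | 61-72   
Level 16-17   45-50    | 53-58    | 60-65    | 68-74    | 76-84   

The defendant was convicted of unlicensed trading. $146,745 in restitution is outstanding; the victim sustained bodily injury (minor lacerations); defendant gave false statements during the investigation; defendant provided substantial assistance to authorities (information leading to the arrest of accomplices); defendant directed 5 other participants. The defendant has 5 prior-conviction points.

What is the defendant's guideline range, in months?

Base offense level for unlicensed trading: 13.
R1 applies (level before this adjustment is 13 ≥ 10, so +4): 13 + 4 = 17.
R2 applies: 17 + 3 = 20.
R3 applies: 20 − 2 = 18.
R4 applies: 18 + 2 = 20.
R5 applies (level before this adjustment is 20 ≥ 12, so +3): 20 + 3 = 23.
Level 23 exceeds the maximum of 17; capped at 17.
Final offense level: 17.
Criminal history: 5 prior points → Category II (5-6).
Level 17 falls in the 16-17 band.
Grid: Level 16-17 × Category II = 53-58 months.

53-58 months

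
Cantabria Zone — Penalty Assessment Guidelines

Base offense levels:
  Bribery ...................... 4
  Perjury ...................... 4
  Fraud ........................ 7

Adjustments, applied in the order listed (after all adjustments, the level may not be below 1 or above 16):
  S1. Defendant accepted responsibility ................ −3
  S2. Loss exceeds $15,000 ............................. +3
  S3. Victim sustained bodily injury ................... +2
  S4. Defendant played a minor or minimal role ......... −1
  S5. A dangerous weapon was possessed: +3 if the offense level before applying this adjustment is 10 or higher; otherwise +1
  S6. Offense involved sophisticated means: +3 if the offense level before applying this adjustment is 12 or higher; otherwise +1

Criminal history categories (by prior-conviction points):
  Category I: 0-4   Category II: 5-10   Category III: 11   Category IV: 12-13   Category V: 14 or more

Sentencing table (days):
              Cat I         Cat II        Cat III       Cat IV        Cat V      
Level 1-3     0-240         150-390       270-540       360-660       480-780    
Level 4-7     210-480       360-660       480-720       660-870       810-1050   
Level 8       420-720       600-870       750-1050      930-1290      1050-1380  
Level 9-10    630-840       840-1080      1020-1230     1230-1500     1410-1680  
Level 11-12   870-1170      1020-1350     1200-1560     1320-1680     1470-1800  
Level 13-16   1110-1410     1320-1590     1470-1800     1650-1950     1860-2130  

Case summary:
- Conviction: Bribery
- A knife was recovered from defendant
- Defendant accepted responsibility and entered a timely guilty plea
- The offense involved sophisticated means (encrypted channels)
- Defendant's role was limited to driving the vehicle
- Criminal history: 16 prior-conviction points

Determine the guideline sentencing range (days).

Base offense level for bribery: 4.
S1 applies: 4 − 3 = 1.
S2 does not apply.
S4 applies: 1 − 1 = 0.
S5 applies (level before this adjustment is 0 < 10, so +1): 0 + 1 = 1.
S6 applies (level before this adjustment is 1 < 12, so +1): 1 + 1 = 2.
Final offense level: 2.
Criminal history: 16 prior points → Category V (14+).
Level 2 falls in the 1-3 band.
Grid: Level 1-3 × Category V = 480-780 days.

480-780 days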